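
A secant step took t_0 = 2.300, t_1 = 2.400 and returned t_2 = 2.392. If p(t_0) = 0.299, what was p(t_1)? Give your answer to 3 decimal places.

The secant line through (2.300, 0.299) and (2.400, p(t_1)) crosses zero at t_2 = 2.392.
So (2.300, 0.299), (2.400, p(t_1)), (2.392, 0) are collinear:
p(t_1) = 0.299 · (2.400 − 2.392) / (2.300 − 2.392) = 0.299 · (0.00800)/(-0.09200) = -0.02600

-0.026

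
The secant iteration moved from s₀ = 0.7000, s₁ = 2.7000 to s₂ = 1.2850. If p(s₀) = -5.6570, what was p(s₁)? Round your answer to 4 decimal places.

The secant line through (0.7000, -5.6570) and (2.7000, p(s₁)) crosses zero at s₂ = 1.2850.
So (0.7000, -5.6570), (2.7000, p(s₁)), (1.2850, 0) are collinear:
p(s₁) = -5.6570 · (2.7000 − 1.2850) / (0.7000 − 1.2850) = -5.6570 · (1.415000)/(-0.585000) = 13.683171

13.6832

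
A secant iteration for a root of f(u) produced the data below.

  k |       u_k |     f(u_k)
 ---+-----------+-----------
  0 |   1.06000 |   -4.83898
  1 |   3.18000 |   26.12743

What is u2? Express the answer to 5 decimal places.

u2 = 3.18000 − 26.12743·(3.18000 − 1.06000) / (26.12743 − (-4.83898))
   = 3.18000 − (55.3901516)/(30.9664100) = 1.3912828

1.39128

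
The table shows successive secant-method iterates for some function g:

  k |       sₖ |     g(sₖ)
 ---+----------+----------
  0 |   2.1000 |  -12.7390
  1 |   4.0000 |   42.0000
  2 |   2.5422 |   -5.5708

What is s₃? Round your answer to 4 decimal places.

s₃ = 2.5422 − (-5.5708)·(2.5422 − 4.0000) / (-5.5708 − 42.0000)
   = 2.5422 − (8.121112)/(-47.570800) = 2.712916

2.7129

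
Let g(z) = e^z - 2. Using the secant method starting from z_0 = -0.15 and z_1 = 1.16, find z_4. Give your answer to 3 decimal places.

0.698

g(-0.15) = -1.13929, g(1.16) = 1.18993
z_2 = 1.16000 − 1.18993·(1.16000 − (-0.15000)) / (1.18993 − (-1.13929)) = 1.16000 − (1.55881)/(2.32923) = 0.49076
g(0.49076) = -0.36644
z_3 = 0.49076 − (-0.36644)·(0.49076 − 1.16000) / (-0.36644 − 1.18993) = 0.49076 − (0.24524)/(-1.55638) = 0.64833
g(0.64833) = -0.08766
z_4 = 0.64833 − (-0.08766)·(0.64833 − 0.49076) / (-0.08766 − (-0.36644)) = 0.64833 − (-0.01381)/(0.27879) = 0.69787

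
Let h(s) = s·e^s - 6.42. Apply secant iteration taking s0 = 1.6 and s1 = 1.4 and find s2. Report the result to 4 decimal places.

h(1.6) = 1.504852, h(1.4) = -0.742720
s2 = 1.400000 − (-0.742720)·(1.400000 − 1.600000) / (-0.742720 − 1.504852) = 1.400000 − (0.148544)/(-2.247572) = 1.466091

1.4661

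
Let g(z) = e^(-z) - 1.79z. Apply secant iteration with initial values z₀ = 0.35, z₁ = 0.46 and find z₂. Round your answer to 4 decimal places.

g(0.35) = 0.078188, g(0.46) = -0.192116
z₂ = 0.460000 − (-0.192116)·(0.460000 − 0.350000) / (-0.192116 − 0.078188) = 0.460000 − (-0.021133)/(-0.270304) = 0.381819

0.3818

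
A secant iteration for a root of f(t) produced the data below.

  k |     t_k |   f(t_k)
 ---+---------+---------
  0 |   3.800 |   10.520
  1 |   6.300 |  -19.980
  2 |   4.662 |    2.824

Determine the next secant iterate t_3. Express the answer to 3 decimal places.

4.865

t_3 = 4.662 − 2.824·(4.662 − 6.300) / (2.824 − (-19.980))
   = 4.662 − (-4.62571)/(22.80400) = 4.86485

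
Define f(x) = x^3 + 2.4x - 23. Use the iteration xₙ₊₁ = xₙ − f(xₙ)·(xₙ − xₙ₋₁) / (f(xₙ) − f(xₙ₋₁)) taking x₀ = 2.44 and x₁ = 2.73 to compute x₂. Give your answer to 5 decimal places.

2.55649

f(2.44) = -2.6172160, f(2.73) = 3.8984170
x₂ = 2.7300000 − 3.8984170·(2.7300000 − 2.4400000) / (3.8984170 − (-2.6172160)) = 2.7300000 − (1.1305409)/(6.5156330) = 2.5564879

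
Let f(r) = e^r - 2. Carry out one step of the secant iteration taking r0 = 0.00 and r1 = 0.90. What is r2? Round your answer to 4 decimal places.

f(0.00) = -1.000000, f(0.90) = 0.459603
r2 = 0.900000 − 0.459603·(0.900000 − 0.000000) / (0.459603 − (-1.000000)) = 0.900000 − (0.413643)/(1.459603) = 0.616606

0.6166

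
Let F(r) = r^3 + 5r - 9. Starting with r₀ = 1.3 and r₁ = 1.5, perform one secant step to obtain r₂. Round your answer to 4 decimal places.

1.3278

F(1.3) = -0.303000, F(1.5) = 1.875000
r₂ = 1.500000 − 1.875000·(1.500000 − 1.300000) / (1.875000 − (-0.303000)) = 1.500000 − (0.375000)/(2.178000) = 1.327824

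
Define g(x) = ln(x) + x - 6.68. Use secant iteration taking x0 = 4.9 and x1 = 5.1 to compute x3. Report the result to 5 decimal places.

g(4.9) = -0.1907648, g(5.1) = 0.0492405
x2 = 5.1000000 − 0.0492405·(5.1000000 − 4.9000000) / (0.0492405 − (-0.1907648)) = 5.1000000 − (0.0098481)/(0.2400053) = 5.0589671
g(5.0589671) = 0.0001295
x3 = 5.0589671 − 0.0001295·(5.0589671 − 5.1000000) / (0.0001295 − 0.0492405) = 5.0589671 − (-0.0000053)/(-0.0491111) = 5.0588590

5.05886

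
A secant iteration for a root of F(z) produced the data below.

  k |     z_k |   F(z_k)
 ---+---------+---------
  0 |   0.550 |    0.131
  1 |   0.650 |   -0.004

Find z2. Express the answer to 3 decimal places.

z2 = 0.650 − (-0.004)·(0.650 − 0.550) / (-0.004 − 0.131)
   = 0.650 − (-0.00040)/(-0.13500) = 0.64704

0.647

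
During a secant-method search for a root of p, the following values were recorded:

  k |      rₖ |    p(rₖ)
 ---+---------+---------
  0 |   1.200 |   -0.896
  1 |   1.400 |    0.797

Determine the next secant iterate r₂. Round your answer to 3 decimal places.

r₂ = 1.400 − 0.797·(1.400 − 1.200) / (0.797 − (-0.896))
   = 1.400 − (0.15940)/(1.69300) = 1.30585

1.306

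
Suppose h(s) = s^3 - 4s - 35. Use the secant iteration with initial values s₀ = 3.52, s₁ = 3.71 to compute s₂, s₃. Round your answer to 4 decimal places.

h(3.52) = -5.465792, h(3.71) = 1.224811
s₂ = 3.710000 − 1.224811·(3.710000 − 3.520000) / (1.224811 − (-5.465792)) = 3.710000 − (0.232714)/(6.690603) = 3.675218
h(3.675218) = -0.058875
s₃ = 3.675218 − (-0.058875)·(3.675218 − 3.710000) / (-0.058875 − 1.224811) = 3.675218 − (0.002048)/(-1.283686) = 3.676813

3.6752, 3.6768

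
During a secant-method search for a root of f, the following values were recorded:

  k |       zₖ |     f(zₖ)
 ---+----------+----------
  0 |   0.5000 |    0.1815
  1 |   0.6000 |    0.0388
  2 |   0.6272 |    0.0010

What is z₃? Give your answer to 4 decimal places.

0.6279

z₃ = 0.6272 − 0.0010·(0.6272 − 0.6000) / (0.0010 − 0.0388)
   = 0.6272 − (0.000027)/(-0.037800) = 0.627920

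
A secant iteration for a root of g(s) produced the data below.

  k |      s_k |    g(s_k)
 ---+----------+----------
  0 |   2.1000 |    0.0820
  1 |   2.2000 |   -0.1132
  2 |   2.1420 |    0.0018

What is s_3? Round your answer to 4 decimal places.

s_3 = 2.1420 − 0.0018·(2.1420 − 2.2000) / (0.0018 − (-0.1132))
   = 2.1420 − (-0.000104)/(0.115000) = 2.142908

2.1429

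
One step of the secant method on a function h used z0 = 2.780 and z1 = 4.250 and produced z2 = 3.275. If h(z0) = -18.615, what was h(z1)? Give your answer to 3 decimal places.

36.666

The secant line through (2.780, -18.615) and (4.250, h(z1)) crosses zero at z2 = 3.275.
So (2.780, -18.615), (4.250, h(z1)), (3.275, 0) are collinear:
h(z1) = -18.615 · (4.250 − 3.275) / (2.780 − 3.275) = -18.615 · (0.97500)/(-0.49500) = 36.66591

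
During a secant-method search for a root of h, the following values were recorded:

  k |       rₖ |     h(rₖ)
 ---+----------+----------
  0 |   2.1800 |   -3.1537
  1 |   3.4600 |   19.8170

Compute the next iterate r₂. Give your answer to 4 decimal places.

r₂ = 3.4600 − 19.8170·(3.4600 − 2.1800) / (19.8170 − (-3.1537))
   = 3.4600 − (25.365760)/(22.970700) = 2.355734

2.3557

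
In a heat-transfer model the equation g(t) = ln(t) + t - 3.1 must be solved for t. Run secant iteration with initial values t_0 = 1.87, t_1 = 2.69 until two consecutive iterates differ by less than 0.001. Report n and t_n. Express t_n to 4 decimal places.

g(1.87) = -0.604062, g(2.69) = 0.579541
t_2 = 2.690000 − 0.579541·(0.820000)/(1.183603) = 2.288494;  |Δ| = 0.401506
g(2.288494) = 0.016388
t_3 = 2.288494 − 0.016388·(-0.401506)/(-0.563153) = 2.276810;  |Δ| = 0.011684
g(2.276810) = -0.000415
t_4 = 2.276810 − (-0.000415)·(-0.011684)/(-0.016802) = 2.277098;  |Δ| = 0.000288
|t_4 − t_3| = 0.000288 < 0.001

n = 4, t_n = 2.2771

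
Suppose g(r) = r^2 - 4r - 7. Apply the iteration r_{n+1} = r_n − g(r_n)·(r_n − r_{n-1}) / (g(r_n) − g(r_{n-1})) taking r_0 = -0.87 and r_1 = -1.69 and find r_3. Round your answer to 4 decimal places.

g(-0.87) = -2.763100, g(-1.69) = 2.616100
r_2 = -1.690000 − 2.616100·(-1.690000 − (-0.870000)) / (2.616100 − (-2.763100)) = -1.690000 − (-2.145202)/(5.379200) = -1.291204
g(-1.291204) = -0.167974
r_3 = -1.291204 − (-0.167974)·(-1.291204 − (-1.690000)) / (-0.167974 − 2.616100) = -1.291204 − (-0.066987)/(-2.784074) = -1.315265

-1.3153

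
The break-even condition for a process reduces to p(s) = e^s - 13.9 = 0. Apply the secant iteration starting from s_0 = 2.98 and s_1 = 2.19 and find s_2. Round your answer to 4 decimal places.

2.5548

p(2.98) = 5.787817, p(2.19) = -4.964787
s_2 = 2.190000 − (-4.964787)·(2.190000 − 2.980000) / (-4.964787 − 5.787817) = 2.190000 − (3.922182)/(-10.752604) = 2.554766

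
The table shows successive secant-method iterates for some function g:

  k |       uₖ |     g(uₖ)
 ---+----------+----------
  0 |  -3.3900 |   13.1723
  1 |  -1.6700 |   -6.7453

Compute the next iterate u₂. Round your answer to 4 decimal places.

u₂ = -1.6700 − (-6.7453)·(-1.6700 − (-3.3900)) / (-6.7453 − 13.1723)
   = -1.6700 − (-11.601916)/(-19.917600) = -2.252496

-2.2525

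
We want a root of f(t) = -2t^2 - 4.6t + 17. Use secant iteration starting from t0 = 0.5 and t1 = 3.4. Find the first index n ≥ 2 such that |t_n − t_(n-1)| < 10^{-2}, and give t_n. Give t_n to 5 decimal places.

f(0.5) = 14.2000000, f(3.4) = -21.7600000
t2 = 3.4000000 − (-21.7600000)·(2.9000000)/(-35.9600000) = 1.6451613;  |Δ| = 1.7548387
f(1.6451613) = 4.0191467
t3 = 1.6451613 − 4.0191467·(-1.7548387)/(25.7791467) = 1.9187527;  |Δ| = 0.2735915
f(1.9187527) = 0.8105132
t4 = 1.9187527 − 0.8105132·(0.2735915)/(-3.2086335) = 1.9878630;  |Δ| = 0.0691103
f(1.9878630) = -0.0473684
t5 = 1.9878630 − (-0.0473684)·(0.0691103)/(-0.8578816) = 1.9840470;  |Δ| = 0.0038160
|t5 − t4| = 0.0038160 < 10^{-2}

n = 5, t_n = 1.98405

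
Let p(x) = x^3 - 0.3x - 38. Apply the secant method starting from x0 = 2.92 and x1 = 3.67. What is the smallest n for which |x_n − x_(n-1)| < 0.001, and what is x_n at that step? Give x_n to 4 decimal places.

n = 5, x_n = 3.3917

p(2.92) = -13.978912, p(3.67) = 10.329863
x2 = 3.670000 − 10.329863·(0.750000)/(24.308775) = 3.351292;  |Δ| = 0.318708
p(3.351292) = -1.366492
x3 = 3.351292 − (-1.366492)·(-0.318708)/(-11.696355) = 3.388527;  |Δ| = 0.037235
p(3.388527) = -0.109101
x4 = 3.388527 − (-0.109101)·(0.037235)/(1.257391) = 3.391758;  |Δ| = 0.003231
p(3.391758) = 0.001325
x5 = 3.391758 − 0.001325·(0.003231)/(0.110426) = 3.391719;  |Δ| = 0.000039
|x5 − x4| = 0.000039 < 0.001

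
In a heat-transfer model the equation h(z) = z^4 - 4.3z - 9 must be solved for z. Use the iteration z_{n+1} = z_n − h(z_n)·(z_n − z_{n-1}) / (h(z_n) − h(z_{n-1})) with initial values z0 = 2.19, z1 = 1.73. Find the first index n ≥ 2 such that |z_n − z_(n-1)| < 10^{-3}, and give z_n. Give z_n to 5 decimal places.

n = 5, z_n = 2.05508

h(2.19) = 4.5855752, h(1.73) = -7.4815496
z2 = 1.7300000 − (-7.4815496)·(-0.4600000)/(-12.0671248) = 2.0151974;  |Δ| = 0.2851974
h(2.0151974) = -1.1734604
z3 = 2.0151974 − (-1.1734604)·(0.2851974)/(6.3080892) = 2.0682512;  |Δ| = 0.0530538
h(2.0682512) = 0.4049201
z4 = 2.0682512 − 0.4049201·(0.0530538)/(1.5783805) = 2.0546407;  |Δ| = 0.0136105
h(2.0546407) = -0.0134845
z5 = 2.0546407 − (-0.0134845)·(-0.0136105)/(-0.4184046) = 2.0550793;  |Δ| = 0.0004386
|z5 − z4| = 0.0004386 < 10^{-3}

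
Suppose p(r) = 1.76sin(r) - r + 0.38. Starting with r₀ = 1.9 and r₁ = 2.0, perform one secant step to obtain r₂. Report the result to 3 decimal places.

p(1.9) = 0.14549, p(2.0) = -0.01964
r₂ = 2.00000 − (-0.01964)·(2.00000 − 1.90000) / (-0.01964 − 0.14549) = 2.00000 − (-0.00196)/(-0.16512) = 1.98811

1.988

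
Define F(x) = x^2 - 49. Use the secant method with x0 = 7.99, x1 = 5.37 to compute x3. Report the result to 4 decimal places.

7.0161

F(7.99) = 14.840100, F(5.37) = -20.163100
x2 = 5.370000 − (-20.163100)·(5.370000 − 7.990000) / (-20.163100 − 14.840100) = 5.370000 − (52.827322)/(-35.003200) = 6.879214
F(6.879214) = -1.676414
x3 = 6.879214 − (-1.676414)·(6.879214 − 5.370000) / (-1.676414 − (-20.163100)) = 6.879214 − (-2.530067)/(18.486686) = 7.016073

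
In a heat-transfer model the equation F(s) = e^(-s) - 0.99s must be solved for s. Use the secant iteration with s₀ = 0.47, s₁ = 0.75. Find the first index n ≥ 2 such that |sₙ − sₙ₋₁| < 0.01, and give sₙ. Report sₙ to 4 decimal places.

F(0.47) = 0.159702, F(0.75) = -0.270133
s₂ = 0.750000 − (-0.270133)·(0.280000)/(-0.429836) = 0.574032;  |Δ| = 0.175968
F(0.574032) = -0.005042
s₃ = 0.574032 − (-0.005042)·(-0.175968)/(0.265092) = 0.570685;  |Δ| = 0.003347
|s₃ − s₂| = 0.003347 < 0.01

n = 3, sₙ = 0.5707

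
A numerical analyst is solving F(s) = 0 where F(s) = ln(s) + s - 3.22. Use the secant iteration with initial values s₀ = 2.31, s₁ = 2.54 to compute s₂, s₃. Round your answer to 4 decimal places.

F(2.31) = -0.072752, F(2.54) = 0.252164
s₂ = 2.540000 − 0.252164·(2.540000 − 2.310000) / (0.252164 − (-0.072752)) = 2.540000 − (0.057998)/(0.324917) = 2.361500
F(2.361500) = 0.000796
s₃ = 2.361500 − 0.000796·(2.361500 − 2.540000) / (0.000796 − 0.252164) = 2.361500 − (-0.000142)/(-0.251368) = 2.360934

2.3615, 2.3609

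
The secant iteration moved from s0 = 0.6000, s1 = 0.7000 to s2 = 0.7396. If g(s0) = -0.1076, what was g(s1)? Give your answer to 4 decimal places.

-0.0305

The secant line through (0.6000, -0.1076) and (0.7000, g(s1)) crosses zero at s2 = 0.7396.
So (0.6000, -0.1076), (0.7000, g(s1)), (0.7396, 0) are collinear:
g(s1) = -0.1076 · (0.7000 − 0.7396) / (0.6000 − 0.7396) = -0.1076 · (-0.039600)/(-0.139600) = -0.030523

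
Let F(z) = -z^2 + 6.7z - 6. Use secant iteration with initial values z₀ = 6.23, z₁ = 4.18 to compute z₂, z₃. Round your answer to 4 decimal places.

F(6.23) = -3.071900, F(4.18) = 4.533600
z₂ = 4.180000 − 4.533600·(4.180000 − 6.230000) / (4.533600 − (-3.071900)) = 4.180000 − (-9.293880)/(7.605500) = 5.401995
F(5.401995) = 1.011818
z₃ = 5.401995 − 1.011818·(5.401995 − 4.180000) / (1.011818 − 4.533600) = 5.401995 − (1.236436)/(-3.521782) = 5.753077

5.4020, 5.7531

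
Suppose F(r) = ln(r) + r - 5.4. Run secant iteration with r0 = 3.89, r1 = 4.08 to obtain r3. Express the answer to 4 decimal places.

4.0110

F(3.89) = -0.151591, F(4.08) = 0.086097
r2 = 4.080000 − 0.086097·(4.080000 − 3.890000) / (0.086097 − (-0.151591)) = 4.080000 − (0.016358)/(0.237688) = 4.011177
F(4.011177) = 0.000262
r3 = 4.011177 − 0.000262·(4.011177 − 4.080000) / (0.000262 − 0.086097) = 4.011177 − (-0.000018)/(-0.085835) = 4.010967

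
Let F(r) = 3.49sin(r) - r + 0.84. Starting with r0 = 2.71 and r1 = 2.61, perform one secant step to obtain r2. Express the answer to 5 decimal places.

2.60978

F(2.71) = -0.4100704, F(2.61) = -0.0008951
r2 = 2.6100000 − (-0.0008951)·(2.6100000 − 2.7100000) / (-0.0008951 − (-0.4100704)) = 2.6100000 − (0.0000895)/(0.4091753) = 2.6097812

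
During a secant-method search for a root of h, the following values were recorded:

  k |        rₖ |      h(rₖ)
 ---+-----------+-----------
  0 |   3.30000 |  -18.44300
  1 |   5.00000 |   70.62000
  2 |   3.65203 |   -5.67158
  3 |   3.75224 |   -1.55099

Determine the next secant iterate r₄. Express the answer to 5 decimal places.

3.78996

r₄ = 3.75224 − (-1.55099)·(3.75224 − 3.65203) / (-1.55099 − (-5.67158))
   = 3.75224 − (-0.1554247)/(4.1205900) = 3.7899590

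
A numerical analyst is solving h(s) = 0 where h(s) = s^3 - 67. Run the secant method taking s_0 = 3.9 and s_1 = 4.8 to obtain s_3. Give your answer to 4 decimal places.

h(3.9) = -7.681000, h(4.8) = 43.592000
s_2 = 4.800000 − 43.592000·(4.800000 − 3.900000) / (43.592000 − (-7.681000)) = 4.800000 − (39.232800)/(51.273000) = 4.034825
h(4.034825) = -1.313787
s_3 = 4.034825 − (-1.313787)·(4.034825 − 4.800000) / (-1.313787 − 43.592000) = 4.034825 − (1.005277)/(-44.905787) = 4.057212

4.0572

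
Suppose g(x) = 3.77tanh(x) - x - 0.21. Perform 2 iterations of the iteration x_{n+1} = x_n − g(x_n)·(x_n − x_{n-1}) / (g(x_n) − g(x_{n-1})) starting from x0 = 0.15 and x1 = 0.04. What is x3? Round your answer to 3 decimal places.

g(0.15) = 0.20130, g(0.04) = -0.09928
x2 = 0.04000 − (-0.09928)·(0.04000 − 0.15000) / (-0.09928 − 0.20130) = 0.04000 − (0.01092)/(-0.30058) = 0.07633
g(0.07633) = 0.00088
x3 = 0.07633 − 0.00088·(0.07633 − 0.04000) / (0.00088 − (-0.09928)) = 0.07633 − (0.00003)/(0.10016) = 0.07601

0.076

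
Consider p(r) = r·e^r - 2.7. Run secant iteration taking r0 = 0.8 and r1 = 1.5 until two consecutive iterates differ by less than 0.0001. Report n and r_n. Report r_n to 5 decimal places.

n = 6, r_n = 0.99663

p(0.8) = -0.9195673, p(1.5) = 4.0225336
r2 = 1.5000000 − 4.0225336·(0.7000000)/(4.9421009) = 0.9302477;  |Δ| = 0.5697523
p(0.9302477) = -0.3416948
r3 = 0.9302477 − (-0.3416948)·(-0.5697523)/(-4.3642284) = 0.9748561;  |Δ| = 0.0446084
p(0.9748561) = -0.1158654
r4 = 0.9748561 − (-0.1158654)·(0.0446084)/(0.2258294) = 0.9977432;  |Δ| = 0.0228871
p(0.9977432) = 0.0060331
r5 = 0.9977432 − 0.0060331·(0.0228871)/(0.1218985) = 0.9966104;  |Δ| = 0.0011328
p(0.9966104) = -0.0000991
r6 = 0.9966104 − (-0.0000991)·(-0.0011328)/(-0.0061323) = 0.9966287;  |Δ| = 0.0000183
|r6 − r5| = 0.0000183 < 0.0001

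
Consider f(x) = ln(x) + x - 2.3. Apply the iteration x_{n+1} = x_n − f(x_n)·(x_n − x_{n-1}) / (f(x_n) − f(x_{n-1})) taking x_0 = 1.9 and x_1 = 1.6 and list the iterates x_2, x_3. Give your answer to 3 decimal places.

1.746, 1.744

f(1.9) = 0.24185, f(1.6) = -0.23000
x_2 = 1.60000 − (-0.23000)·(1.60000 − 1.90000) / (-0.23000 − 0.24185) = 1.60000 − (0.06900)/(-0.47185) = 1.74623
f(1.74623) = 0.00369
x_3 = 1.74623 − 0.00369·(1.74623 − 1.60000) / (0.00369 − (-0.23000)) = 1.74623 − (0.00054)/(0.23369) = 1.74392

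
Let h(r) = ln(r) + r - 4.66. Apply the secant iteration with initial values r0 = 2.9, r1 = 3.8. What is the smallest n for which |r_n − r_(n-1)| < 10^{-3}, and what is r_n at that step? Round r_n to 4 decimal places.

h(2.9) = -0.695289, h(3.8) = 0.475001
r2 = 3.800000 − 0.475001·(0.900000)/(1.170290) = 3.434705;  |Δ| = 0.365295
h(3.434705) = 0.008636
r3 = 3.434705 − 0.008636·(-0.365295)/(-0.466365) = 3.427941;  |Δ| = 0.006765
h(3.427941) = -0.000100
r4 = 3.427941 − (-0.000100)·(-0.006765)/(-0.008736) = 3.428018;  |Δ| = 0.000077
|r4 − r3| = 0.000077 < 10^{-3}

n = 4, r_n = 3.4280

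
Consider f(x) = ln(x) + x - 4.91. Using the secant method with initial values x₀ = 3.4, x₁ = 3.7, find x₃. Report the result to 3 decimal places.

3.623

f(3.4) = -0.28622, f(3.7) = 0.09833
x₂ = 3.70000 − 0.09833·(3.70000 − 3.40000) / (0.09833 − (-0.28622)) = 3.70000 − (0.02950)/(0.38456) = 3.62329
f(3.62329) = 0.00067
x₃ = 3.62329 − 0.00067·(3.62329 − 3.70000) / (0.00067 − 0.09833) = 3.62329 − (-0.00005)/(-0.09766) = 3.62276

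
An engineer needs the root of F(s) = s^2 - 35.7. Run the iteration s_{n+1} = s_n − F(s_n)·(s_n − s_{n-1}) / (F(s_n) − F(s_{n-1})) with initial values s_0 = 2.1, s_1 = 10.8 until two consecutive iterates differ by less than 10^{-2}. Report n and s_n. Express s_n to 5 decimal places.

n = 6, s_n = 5.97493

F(2.1) = -31.2900000, F(10.8) = 80.9400000
s_2 = 10.8000000 − 80.9400000·(8.7000000)/(112.2300000) = 4.5255814;  |Δ| = 6.2744186
F(4.5255814) = -15.2191130
s_3 = 4.5255814 − (-15.2191130)·(-6.2744186)/(-96.1591130) = 5.5186343;  |Δ| = 0.9930529
F(5.5186343) = -5.2446755
s_4 = 5.5186343 − (-5.2446755)·(0.9930529)/(9.9744375) = 6.0407931;  |Δ| = 0.5221588
F(6.0407931) = 0.7911811
s_5 = 6.0407931 − 0.7911811·(0.5221588)/(6.0358566) = 5.9723484;  |Δ| = 0.0684447
F(5.9723484) = -0.0310543
s_6 = 5.9723484 − (-0.0310543)·(-0.0684447)/(-0.8222354) = 5.9749335;  |Δ| = 0.0025850
|s_6 − s_5| = 0.0025850 < 10^{-2}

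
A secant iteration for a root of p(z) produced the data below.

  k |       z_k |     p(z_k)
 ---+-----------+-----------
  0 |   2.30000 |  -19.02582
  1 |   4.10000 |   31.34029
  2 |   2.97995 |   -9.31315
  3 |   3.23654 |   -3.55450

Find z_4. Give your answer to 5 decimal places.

3.39492

z_4 = 3.23654 − (-3.55450)·(3.23654 − 2.97995) / (-3.55450 − (-9.31315))
   = 3.23654 − (-0.9120492)/(5.7586500) = 3.3949190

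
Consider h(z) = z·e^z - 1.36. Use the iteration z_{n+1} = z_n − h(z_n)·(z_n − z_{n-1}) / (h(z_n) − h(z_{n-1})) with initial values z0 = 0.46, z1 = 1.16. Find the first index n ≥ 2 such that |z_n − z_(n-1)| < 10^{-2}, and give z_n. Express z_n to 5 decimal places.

n = 5, z_n = 0.68530

h(0.46) = -0.6313260, h(1.16) = 2.3403226
z2 = 1.1600000 − 2.3403226·(0.7000000)/(2.9716486) = 0.6087148;  |Δ| = 0.5512852
h(0.6087148) = -0.2411410
z3 = 0.6087148 − (-0.2411410)·(-0.5512852)/(-2.5814636) = 0.6602118;  |Δ| = 0.0514969
h(0.6602118) = -0.0823568
z4 = 0.6602118 − (-0.0823568)·(0.0514969)/(0.1587841) = 0.6869218;  |Δ| = 0.0267100
h(0.6869218) = 0.0053173
z5 = 0.6869218 − 0.0053173·(0.0267100)/(0.0876742) = 0.6853018;  |Δ| = 0.0016199
|z5 − z4| = 0.0016199 < 10^{-2}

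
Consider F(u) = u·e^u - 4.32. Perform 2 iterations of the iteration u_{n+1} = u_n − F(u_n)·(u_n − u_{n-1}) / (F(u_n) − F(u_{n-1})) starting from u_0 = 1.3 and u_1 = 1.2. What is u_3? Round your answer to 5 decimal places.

1.24457

F(1.3) = 0.4500857, F(1.2) = -0.3358597
u_2 = 1.2000000 − (-0.3358597)·(1.2000000 − 1.3000000) / (-0.3358597 − 0.4500857) = 1.2000000 − (0.0335860)/(-0.7859454) = 1.2427332
F(1.2427332) = -0.0138408
u_3 = 1.2427332 − (-0.0138408)·(1.2427332 − 1.2000000) / (-0.0138408 − (-0.3358597)) = 1.2427332 − (-0.0005915)/(0.3220189) = 1.2445699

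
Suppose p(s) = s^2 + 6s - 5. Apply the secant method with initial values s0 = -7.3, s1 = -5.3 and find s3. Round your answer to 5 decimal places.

-6.77136

p(-7.3) = 4.4900000, p(-5.3) = -8.7100000
s2 = -5.3000000 − (-8.7100000)·(-5.3000000 − (-7.3000000)) / (-8.7100000 − 4.4900000) = -5.3000000 − (-17.4200000)/(-13.2000000) = -6.6196970
p(-6.6196970) = -0.8977938
s3 = -6.6196970 − (-0.8977938)·(-6.6196970 − (-5.3000000)) / (-0.8977938 − (-8.7100000)) = -6.6196970 − (1.1848158)/(7.8122062) = -6.7713591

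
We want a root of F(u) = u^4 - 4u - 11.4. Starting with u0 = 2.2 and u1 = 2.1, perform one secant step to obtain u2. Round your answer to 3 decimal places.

F(2.2) = 3.22560, F(2.1) = -0.35190
u2 = 2.10000 − (-0.35190)·(2.10000 − 2.20000) / (-0.35190 − 3.22560) = 2.10000 − (0.03519)/(-3.57750) = 2.10984

2.110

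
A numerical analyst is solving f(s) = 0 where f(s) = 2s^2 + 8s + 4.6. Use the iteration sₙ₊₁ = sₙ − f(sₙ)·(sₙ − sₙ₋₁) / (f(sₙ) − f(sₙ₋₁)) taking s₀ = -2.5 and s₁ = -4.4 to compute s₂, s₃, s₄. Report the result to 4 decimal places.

-3.0000, -3.2059, -3.3173

f(-2.5) = -2.900000, f(-4.4) = 8.120000
s₂ = -4.400000 − 8.120000·(-4.400000 − (-2.500000)) / (8.120000 − (-2.900000)) = -4.400000 − (-15.428000)/(11.020000) = -3.000000
f(-3.000000) = -1.400000
s₃ = -3.000000 − (-1.400000)·(-3.000000 − (-4.400000)) / (-1.400000 − 8.120000) = -3.000000 − (-1.960000)/(-9.520000) = -3.205882
f(-3.205882) = -0.491696
s₄ = -3.205882 − (-0.491696)·(-3.205882 − (-3.000000)) / (-0.491696 − (-1.400000)) = -3.205882 − (0.101231)/(0.908304) = -3.317333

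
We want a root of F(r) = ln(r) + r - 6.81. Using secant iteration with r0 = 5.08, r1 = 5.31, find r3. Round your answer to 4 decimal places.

F(5.08) = -0.104689, F(5.31) = 0.169592
r2 = 5.310000 − 0.169592·(5.310000 − 5.080000) / (0.169592 − (-0.104689)) = 5.310000 − (0.039006)/(0.274281) = 5.167788
F(5.167788) = 0.000232
r3 = 5.167788 − 0.000232·(5.167788 − 5.310000) / (0.000232 − 0.169592) = 5.167788 − (-0.000033)/(-0.169360) = 5.167593

5.1676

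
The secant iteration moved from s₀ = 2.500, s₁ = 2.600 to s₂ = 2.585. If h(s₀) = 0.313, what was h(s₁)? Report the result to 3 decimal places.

The secant line through (2.500, 0.313) and (2.600, h(s₁)) crosses zero at s₂ = 2.585.
So (2.500, 0.313), (2.600, h(s₁)), (2.585, 0) are collinear:
h(s₁) = 0.313 · (2.600 − 2.585) / (2.500 − 2.585) = 0.313 · (0.01500)/(-0.08500) = -0.05524

-0.055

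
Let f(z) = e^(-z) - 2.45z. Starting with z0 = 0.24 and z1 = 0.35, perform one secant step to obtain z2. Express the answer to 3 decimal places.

f(0.24) = 0.19863, f(0.35) = -0.15281
z2 = 0.35000 − (-0.15281)·(0.35000 − 0.24000) / (-0.15281 − 0.19863) = 0.35000 − (-0.01681)/(-0.35144) = 0.30217

0.302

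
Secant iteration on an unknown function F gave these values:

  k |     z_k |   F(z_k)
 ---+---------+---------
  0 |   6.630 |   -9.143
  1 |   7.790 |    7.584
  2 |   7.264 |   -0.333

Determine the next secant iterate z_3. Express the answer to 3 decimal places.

z_3 = 7.264 − (-0.333)·(7.264 − 7.790) / (-0.333 − 7.584)
   = 7.264 − (0.17516)/(-7.91700) = 7.28612

7.286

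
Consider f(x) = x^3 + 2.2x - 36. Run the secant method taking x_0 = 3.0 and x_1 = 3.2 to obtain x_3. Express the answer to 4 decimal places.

3.0801

f(3.0) = -2.400000, f(3.2) = 3.808000
x_2 = 3.200000 − 3.808000·(3.200000 − 3.000000) / (3.808000 − (-2.400000)) = 3.200000 − (0.761600)/(6.208000) = 3.077320
f(3.077320) = -0.088001
x_3 = 3.077320 − (-0.088001)·(3.077320 − 3.200000) / (-0.088001 − 3.808000) = 3.077320 − (0.010796)/(-3.896001) = 3.080091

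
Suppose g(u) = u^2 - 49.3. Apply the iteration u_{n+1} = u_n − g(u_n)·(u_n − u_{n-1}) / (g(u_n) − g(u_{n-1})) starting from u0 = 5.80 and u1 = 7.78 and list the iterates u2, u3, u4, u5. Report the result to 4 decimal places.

6.9532, 7.0179, 7.0214, 7.0214

g(5.80) = -15.660000, g(7.78) = 11.228400
u2 = 7.780000 − 11.228400·(7.780000 − 5.800000) / (11.228400 − (-15.660000)) = 7.780000 − (22.232232)/(26.888400) = 6.953166
g(6.953166) = -0.953477
u3 = 6.953166 − (-0.953477)·(6.953166 − 7.780000) / (-0.953477 − 11.228400) = 6.953166 − (0.788367)/(-12.181877) = 7.017883
g(7.017883) = -0.049321
u4 = 7.017883 − (-0.049321)·(7.017883 − 6.953166) / (-0.049321 − (-0.953477)) = 7.017883 − (-0.003192)/(0.904155) = 7.021413
g(7.021413) = 0.000241
u5 = 7.021413 − 0.000241·(7.021413 − 7.017883) / (0.000241 − (-0.049321)) = 7.021413 − (0.000001)/(0.049562) = 7.021396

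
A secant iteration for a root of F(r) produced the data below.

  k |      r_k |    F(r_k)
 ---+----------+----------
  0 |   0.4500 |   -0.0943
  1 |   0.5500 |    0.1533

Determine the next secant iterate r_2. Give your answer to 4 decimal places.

0.4881

r_2 = 0.5500 − 0.1533·(0.5500 − 0.4500) / (0.1533 − (-0.0943))
   = 0.5500 − (0.015330)/(0.247600) = 0.488086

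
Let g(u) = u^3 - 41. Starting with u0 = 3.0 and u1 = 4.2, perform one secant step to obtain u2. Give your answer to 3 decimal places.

3.357

g(3.0) = -14.00000, g(4.2) = 33.08800
u2 = 4.20000 − 33.08800·(4.20000 − 3.00000) / (33.08800 − (-14.00000)) = 4.20000 − (39.70560)/(47.08800) = 3.35678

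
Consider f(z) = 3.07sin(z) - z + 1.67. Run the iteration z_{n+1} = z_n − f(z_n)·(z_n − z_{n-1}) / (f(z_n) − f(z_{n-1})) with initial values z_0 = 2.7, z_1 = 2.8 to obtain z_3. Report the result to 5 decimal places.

f(2.7) = 0.2820562, f(2.8) = -0.1015864
z_2 = 2.8000000 − (-0.1015864)·(2.8000000 − 2.7000000) / (-0.1015864 − 0.2820562) = 2.8000000 − (-0.0101586)/(-0.3836426) = 2.7735206
f(2.7735206) = 0.0011186
z_3 = 2.7735206 − 0.0011186·(2.7735206 − 2.8000000) / (0.0011186 − (-0.1015864)) = 2.7735206 − (-0.0000296)/(0.1027050) = 2.7738090

2.77381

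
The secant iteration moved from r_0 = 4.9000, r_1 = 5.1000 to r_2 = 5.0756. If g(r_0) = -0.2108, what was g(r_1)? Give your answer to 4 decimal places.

0.0293

The secant line through (4.9000, -0.2108) and (5.1000, g(r_1)) crosses zero at r_2 = 5.0756.
So (4.9000, -0.2108), (5.1000, g(r_1)), (5.0756, 0) are collinear:
g(r_1) = -0.2108 · (5.1000 − 5.0756) / (4.9000 − 5.0756) = -0.2108 · (0.024400)/(-0.175600) = 0.029291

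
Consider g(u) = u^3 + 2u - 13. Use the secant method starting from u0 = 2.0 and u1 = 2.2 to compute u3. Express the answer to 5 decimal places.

2.06915

g(2.0) = -1.0000000, g(2.2) = 2.0480000
u2 = 2.2000000 − 2.0480000·(2.2000000 − 2.0000000) / (2.0480000 − (-1.0000000)) = 2.2000000 − (0.4096000)/(3.0480000) = 2.0656168
g(2.0656168) = -0.0552489
u3 = 2.0656168 − (-0.0552489)·(2.0656168 − 2.2000000) / (-0.0552489 − 2.0480000) = 2.0656168 − (0.0074245)/(-2.1032489) = 2.0691468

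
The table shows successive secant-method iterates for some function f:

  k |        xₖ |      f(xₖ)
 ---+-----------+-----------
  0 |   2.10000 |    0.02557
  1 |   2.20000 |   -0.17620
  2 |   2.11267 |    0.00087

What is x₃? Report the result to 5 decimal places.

x₃ = 2.11267 − 0.00087·(2.11267 − 2.20000) / (0.00087 − (-0.17620))
   = 2.11267 − (-0.0000760)/(0.1770700) = 2.1130991

2.11310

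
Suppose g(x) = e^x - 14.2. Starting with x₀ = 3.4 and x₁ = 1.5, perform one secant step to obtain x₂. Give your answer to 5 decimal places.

g(3.4) = 15.7641000, g(1.5) = -9.7183109
x₂ = 1.5000000 − (-9.7183109)·(1.5000000 − 3.4000000) / (-9.7183109 − 15.7641000) = 1.5000000 − (18.4647908)/(-25.4824110) = 2.2246093

2.22461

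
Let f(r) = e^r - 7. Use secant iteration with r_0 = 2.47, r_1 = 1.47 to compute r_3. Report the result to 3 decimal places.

f(2.47) = 4.82245, f(1.47) = -2.65076
r_2 = 1.47000 − (-2.65076)·(1.47000 − 2.47000) / (-2.65076 − 4.82245) = 1.47000 − (2.65076)/(-7.47321) = 1.82470
f(1.82470) = -0.79905
r_3 = 1.82470 − (-0.79905)·(1.82470 − 1.47000) / (-0.79905 − (-2.65076)) = 1.82470 − (-0.28343)/(1.85171) = 1.97776

1.978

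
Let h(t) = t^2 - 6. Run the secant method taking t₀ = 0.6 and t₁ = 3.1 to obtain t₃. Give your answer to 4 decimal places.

2.4090

h(0.6) = -5.640000, h(3.1) = 3.610000
t₂ = 3.100000 − 3.610000·(3.100000 − 0.600000) / (3.610000 − (-5.640000)) = 3.100000 − (9.025000)/(9.250000) = 2.124324
h(2.124324) = -1.487246
t₃ = 2.124324 − (-1.487246)·(2.124324 − 3.100000) / (-1.487246 − 3.610000) = 2.124324 − (1.451070)/(-5.097246) = 2.409002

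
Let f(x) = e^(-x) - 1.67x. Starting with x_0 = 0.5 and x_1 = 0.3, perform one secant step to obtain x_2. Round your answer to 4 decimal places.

f(0.5) = -0.228469, f(0.3) = 0.239818
x_2 = 0.300000 − 0.239818·(0.300000 − 0.500000) / (0.239818 − (-0.228469)) = 0.300000 − (-0.047964)/(0.468288) = 0.402423

0.4024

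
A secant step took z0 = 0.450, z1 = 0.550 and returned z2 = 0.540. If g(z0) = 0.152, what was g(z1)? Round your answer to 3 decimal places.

-0.017

The secant line through (0.450, 0.152) and (0.550, g(z1)) crosses zero at z2 = 0.540.
So (0.450, 0.152), (0.550, g(z1)), (0.540, 0) are collinear:
g(z1) = 0.152 · (0.550 − 0.540) / (0.450 − 0.540) = 0.152 · (0.01000)/(-0.09000) = -0.01689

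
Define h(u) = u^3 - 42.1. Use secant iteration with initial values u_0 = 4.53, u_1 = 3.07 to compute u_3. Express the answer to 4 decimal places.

3.4929

h(4.53) = 50.859677, h(3.07) = -13.165557
u_2 = 3.070000 − (-13.165557)·(3.070000 − 4.530000) / (-13.165557 − 50.859677) = 3.070000 − (19.221713)/(-64.025234) = 3.370221
h(3.370221) = -3.819720
u_3 = 3.370221 − (-3.819720)·(3.370221 − 3.070000) / (-3.819720 − (-13.165557)) = 3.370221 − (-1.146760)/(9.345837) = 3.492924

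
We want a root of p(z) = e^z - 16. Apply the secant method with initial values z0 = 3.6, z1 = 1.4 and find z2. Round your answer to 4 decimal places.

p(3.6) = 20.598234, p(1.4) = -11.944800
z2 = 1.400000 − (-11.944800)·(1.400000 − 3.600000) / (-11.944800 − 20.598234) = 1.400000 − (26.278560)/(-32.543034) = 2.207502

2.2075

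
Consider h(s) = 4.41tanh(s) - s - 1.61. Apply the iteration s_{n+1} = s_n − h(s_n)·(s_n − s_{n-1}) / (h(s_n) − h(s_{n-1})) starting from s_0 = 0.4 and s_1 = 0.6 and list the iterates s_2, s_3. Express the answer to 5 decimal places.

h(0.4) = -0.3344251, h(0.6) = 0.1583886
s_2 = 0.6000000 − 0.1583886·(0.6000000 − 0.4000000) / (0.1583886 − (-0.3344251)) = 0.6000000 − (0.0316777)/(0.4928137) = 0.5357207
h(0.5357207) = 0.0140409
s_3 = 0.5357207 − 0.0140409·(0.5357207 − 0.6000000) / (0.0140409 − 0.1583886) = 0.5357207 − (-0.0009025)/(-0.1443477) = 0.5294681

0.53572, 0.52947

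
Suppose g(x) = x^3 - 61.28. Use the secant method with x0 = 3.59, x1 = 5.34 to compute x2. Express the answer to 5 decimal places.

g(3.59) = -15.0117210, g(5.34) = 90.9933040
x2 = 5.3400000 − 90.9933040·(5.3400000 − 3.5900000) / (90.9933040 − (-15.0117210)) = 5.3400000 − (159.2382820)/(106.0050250) = 3.8378233

3.83782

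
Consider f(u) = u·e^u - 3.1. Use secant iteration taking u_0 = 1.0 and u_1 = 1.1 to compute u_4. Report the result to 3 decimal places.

f(1.0) = -0.38172, f(1.1) = 0.20458
u_2 = 1.10000 − 0.20458·(1.10000 − 1.00000) / (0.20458 − (-0.38172)) = 1.10000 − (0.02046)/(0.58630) = 1.06511
f(1.06511) = -0.00997
u_3 = 1.06511 − (-0.00997)·(1.06511 − 1.10000) / (-0.00997 − 0.20458) = 1.06511 − (0.00035)/(-0.21455) = 1.06673
f(1.06673) = -0.00024
u_4 = 1.06673 − (-0.00024)·(1.06673 − 1.06511) / (-0.00024 − (-0.00997)) = 1.06673 − (0.00000)/(0.00973) = 1.06677

1.067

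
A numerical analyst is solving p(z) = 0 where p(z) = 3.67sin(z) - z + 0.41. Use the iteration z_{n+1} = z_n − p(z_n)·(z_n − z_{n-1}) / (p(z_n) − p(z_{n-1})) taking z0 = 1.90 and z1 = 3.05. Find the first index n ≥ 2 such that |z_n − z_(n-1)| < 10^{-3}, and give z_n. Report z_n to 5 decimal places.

p(1.90) = 1.9829213, p(3.05) = -2.3043248
z2 = 3.0500000 − (-2.3043248)·(1.1500000)/(-4.2872461) = 2.4318938;  |Δ| = 0.6181062
p(2.4318938) = 0.3694980
z3 = 2.4318938 − 0.3694980·(-0.6181062)/(2.6738227) = 2.5173104;  |Δ| = 0.0854167
p(2.5173104) = 0.0378597
z4 = 2.5173104 − 0.0378597·(0.0854167)/(-0.3316382) = 2.5270616;  |Δ| = 0.0097511
p(2.5270616) = -0.0010296
z5 = 2.5270616 − (-0.0010296)·(0.0097511)/(-0.0388894) = 2.5268034;  |Δ| = 0.0002582
|z5 − z4| = 0.0002582 < 10^{-3}

n = 5, z_n = 2.52680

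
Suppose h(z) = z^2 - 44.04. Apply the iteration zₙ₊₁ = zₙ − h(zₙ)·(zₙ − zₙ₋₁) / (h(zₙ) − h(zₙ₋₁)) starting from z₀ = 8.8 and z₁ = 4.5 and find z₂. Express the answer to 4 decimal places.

6.2887

h(8.8) = 33.400000, h(4.5) = -23.790000
z₂ = 4.500000 − (-23.790000)·(4.500000 − 8.800000) / (-23.790000 − 33.400000) = 4.500000 − (102.297000)/(-57.190000) = 6.288722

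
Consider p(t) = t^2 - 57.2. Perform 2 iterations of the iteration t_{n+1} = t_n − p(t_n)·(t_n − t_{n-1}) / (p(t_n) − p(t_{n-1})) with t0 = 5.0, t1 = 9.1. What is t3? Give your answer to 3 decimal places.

7.537

p(5.0) = -32.20000, p(9.1) = 25.61000
t2 = 9.10000 − 25.61000·(9.10000 − 5.00000) / (25.61000 − (-32.20000)) = 9.10000 − (105.00100)/(57.81000) = 7.28369
p(7.28369) = -4.14789
t3 = 7.28369 − (-4.14789)·(7.28369 − 9.10000) / (-4.14789 − 25.61000) = 7.28369 − (7.53386)/(-29.75789) = 7.53686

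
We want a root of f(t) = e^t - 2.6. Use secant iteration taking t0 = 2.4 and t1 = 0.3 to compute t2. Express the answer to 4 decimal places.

0.5714

f(2.4) = 8.423176, f(0.3) = -1.250141
t2 = 0.300000 − (-1.250141)·(0.300000 − 2.400000) / (-1.250141 − 8.423176) = 0.300000 − (2.625297)/(-9.673318) = 0.571396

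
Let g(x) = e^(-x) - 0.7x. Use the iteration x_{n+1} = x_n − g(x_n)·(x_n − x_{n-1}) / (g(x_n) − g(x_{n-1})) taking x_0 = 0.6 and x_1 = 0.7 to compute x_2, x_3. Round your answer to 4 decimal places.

g(0.6) = 0.128812, g(0.7) = 0.006585
x_2 = 0.700000 − 0.006585·(0.700000 − 0.600000) / (0.006585 − 0.128812) = 0.700000 − (0.000659)/(-0.122226) = 0.705388
g(0.705388) = 0.000146
x_3 = 0.705388 − 0.000146·(0.705388 − 0.700000) / (0.000146 − 0.006585) = 0.705388 − (0.000001)/(-0.006440) = 0.705510

0.7054, 0.7055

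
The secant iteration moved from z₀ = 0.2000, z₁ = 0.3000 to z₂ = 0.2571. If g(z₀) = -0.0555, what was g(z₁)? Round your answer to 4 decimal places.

The secant line through (0.2000, -0.0555) and (0.3000, g(z₁)) crosses zero at z₂ = 0.2571.
So (0.2000, -0.0555), (0.3000, g(z₁)), (0.2571, 0) are collinear:
g(z₁) = -0.0555 · (0.3000 − 0.2571) / (0.2000 − 0.2571) = -0.0555 · (0.042900)/(-0.057100) = 0.041698

0.0417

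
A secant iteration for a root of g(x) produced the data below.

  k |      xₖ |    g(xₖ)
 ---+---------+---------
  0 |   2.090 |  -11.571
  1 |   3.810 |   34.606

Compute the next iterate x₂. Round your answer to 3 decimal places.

x₂ = 3.810 − 34.606·(3.810 − 2.090) / (34.606 − (-11.571))
   = 3.810 − (59.52232)/(46.17700) = 2.52100

2.521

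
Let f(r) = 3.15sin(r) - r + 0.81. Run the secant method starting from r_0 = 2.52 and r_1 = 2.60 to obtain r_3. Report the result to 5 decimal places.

f(2.52) = 0.1243415, f(2.60) = -0.1661707
r_2 = 2.6000000 − (-0.1661707)·(2.6000000 − 2.5200000) / (-0.1661707 − 0.1243415) = 2.6000000 − (-0.0132937)/(-0.2905122) = 2.5542406
f(2.5542406) = 0.0013594
r_3 = 2.5542406 − 0.0013594·(2.5542406 − 2.6000000) / (0.0013594 − (-0.1661707)) = 2.5542406 − (-0.0000622)/(0.1675301) = 2.5546120

2.55461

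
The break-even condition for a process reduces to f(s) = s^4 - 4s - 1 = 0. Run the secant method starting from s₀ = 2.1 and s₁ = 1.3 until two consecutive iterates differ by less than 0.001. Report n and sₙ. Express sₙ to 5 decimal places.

n = 7, sₙ = 1.66325

f(2.1) = 10.0481000, f(1.3) = -3.3439000
s₂ = 1.3000000 − (-3.3439000)·(-0.8000000)/(-13.3920000) = 1.4997551;  |Δ| = 0.1997551
f(1.4997551) = -1.9398260
s₃ = 1.4997551 − (-1.9398260)·(0.1997551)/(1.4040740) = 1.7757306;  |Δ| = 0.2759755
f(1.7757306) = 1.8398689
s₄ = 1.7757306 − 1.8398689·(0.2759755)/(3.7796948) = 1.6413920;  |Δ| = 0.1343386
f(1.6413920) = -0.3070279
s₅ = 1.6413920 − (-0.3070279)·(-0.1343386)/(-2.1468967) = 1.6606038;  |Δ| = 0.0192118
f(1.6606038) = -0.0380298
s₆ = 1.6606038 − (-0.0380298)·(0.0192118)/(0.2689980) = 1.6633199;  |Δ| = 0.0027161
f(1.6633199) = 0.0009789
s₇ = 1.6633199 − 0.0009789·(0.0027161)/(0.0390088) = 1.6632517;  |Δ| = 0.0000682
|s₇ − s₆| = 0.0000682 < 0.001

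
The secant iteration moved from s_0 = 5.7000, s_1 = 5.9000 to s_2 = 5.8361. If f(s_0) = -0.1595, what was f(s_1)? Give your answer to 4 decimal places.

The secant line through (5.7000, -0.1595) and (5.9000, f(s_1)) crosses zero at s_2 = 5.8361.
So (5.7000, -0.1595), (5.9000, f(s_1)), (5.8361, 0) are collinear:
f(s_1) = -0.1595 · (5.9000 − 5.8361) / (5.7000 − 5.8361) = -0.1595 · (0.063900)/(-0.136100) = 0.074886

0.0749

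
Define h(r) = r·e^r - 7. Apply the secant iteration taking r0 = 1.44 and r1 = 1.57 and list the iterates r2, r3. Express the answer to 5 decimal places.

h(1.44) = -0.9221980, h(1.57) = 0.5464377
r2 = 1.5700000 − 0.5464377·(1.5700000 − 1.4400000) / (0.5464377 − (-0.9221980)) = 1.5700000 − (0.0710369)/(1.4686357) = 1.5216307
h(1.5216307) = -0.0314075
r3 = 1.5216307 − (-0.0314075)·(1.5216307 − 1.5700000) / (-0.0314075 − 0.5464377) = 1.5216307 − (0.0015192)/(-0.5778451) = 1.5242597

1.52163, 1.52426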